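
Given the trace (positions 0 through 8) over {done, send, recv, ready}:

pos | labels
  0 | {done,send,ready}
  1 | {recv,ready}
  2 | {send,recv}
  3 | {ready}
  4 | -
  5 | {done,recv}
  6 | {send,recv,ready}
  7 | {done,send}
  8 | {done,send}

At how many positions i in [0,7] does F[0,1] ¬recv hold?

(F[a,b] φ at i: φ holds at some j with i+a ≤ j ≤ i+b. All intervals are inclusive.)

Evaluate at each i in [0,7]:
  i=0: ✓ (witness j=0)
  i=1: ✗ (none in [1,2])
  i=2: ✓ (witness j=3)
  i=3: ✓ (witness j=3)
  i=4: ✓ (witness j=4)
  i=5: ✗ (none in [5,6])
  i=6: ✓ (witness j=7)
  i=7: ✓ (witness j=7)
Positions where it holds: {0, 2, 3, 4, 6, 7} → 6.

6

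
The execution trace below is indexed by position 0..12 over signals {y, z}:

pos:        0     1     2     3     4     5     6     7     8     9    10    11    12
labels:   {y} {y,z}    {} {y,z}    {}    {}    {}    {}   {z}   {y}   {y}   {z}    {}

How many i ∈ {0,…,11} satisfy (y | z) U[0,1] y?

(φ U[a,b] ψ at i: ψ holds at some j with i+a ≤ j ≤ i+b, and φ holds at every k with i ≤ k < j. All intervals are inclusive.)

6

Evaluate at each i in [0,11]:
  i=0: ✓ (rhs at j=0)
  i=1: ✓ (rhs at j=1)
  i=2: ✗ (lhs fails at k=2 before rhs at j=3)
  i=3: ✓ (rhs at j=3)
  i=4: ✗ (no rhs in [4,5])
  i=5: ✗ (no rhs in [5,6])
  i=6: ✗ (no rhs in [6,7])
  i=7: ✗ (no rhs in [7,8])
  i=8: ✓ (rhs at j=9; lhs holds on [8,8])
  i=9: ✓ (rhs at j=9)
  i=10: ✓ (rhs at j=10)
  i=11: ✗ (no rhs in [11,12])
Positions where it holds: {0, 1, 3, 8, 9, 10} → 6.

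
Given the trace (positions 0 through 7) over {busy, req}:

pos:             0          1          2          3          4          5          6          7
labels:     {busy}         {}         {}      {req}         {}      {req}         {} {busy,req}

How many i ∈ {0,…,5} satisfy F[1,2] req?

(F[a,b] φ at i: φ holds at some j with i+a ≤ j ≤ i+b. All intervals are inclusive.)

5

Evaluate at each i in [0,5]:
  i=0: ✗ (none in [1,2])
  i=1: ✓ (witness j=3)
  i=2: ✓ (witness j=3)
  i=3: ✓ (witness j=5)
  i=4: ✓ (witness j=5)
  i=5: ✓ (witness j=7)
Positions where it holds: {1, 2, 3, 4, 5} → 5.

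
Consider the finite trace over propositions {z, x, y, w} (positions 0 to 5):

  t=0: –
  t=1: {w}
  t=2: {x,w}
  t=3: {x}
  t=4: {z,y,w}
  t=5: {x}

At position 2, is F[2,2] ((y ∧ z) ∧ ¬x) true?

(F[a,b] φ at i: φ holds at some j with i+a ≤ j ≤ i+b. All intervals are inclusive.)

Yes

Check ((y ∧ z) ∧ ¬x) at each j in [4,4]:
  j=4: true
Found at j=4 → formula holds.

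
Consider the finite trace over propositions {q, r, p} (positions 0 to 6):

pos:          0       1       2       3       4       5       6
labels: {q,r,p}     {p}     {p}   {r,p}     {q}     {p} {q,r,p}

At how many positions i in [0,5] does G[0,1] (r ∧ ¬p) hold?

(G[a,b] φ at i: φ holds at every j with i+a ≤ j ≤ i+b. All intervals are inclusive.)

0

Evaluate at each i in [0,5]:
  i=0: ✗ (fails at j=0)
  i=1: ✗ (fails at j=1)
  i=2: ✗ (fails at j=2)
  i=3: ✗ (fails at j=3)
  i=4: ✗ (fails at j=4)
  i=5: ✗ (fails at j=5)
Positions where it holds: {} → 0.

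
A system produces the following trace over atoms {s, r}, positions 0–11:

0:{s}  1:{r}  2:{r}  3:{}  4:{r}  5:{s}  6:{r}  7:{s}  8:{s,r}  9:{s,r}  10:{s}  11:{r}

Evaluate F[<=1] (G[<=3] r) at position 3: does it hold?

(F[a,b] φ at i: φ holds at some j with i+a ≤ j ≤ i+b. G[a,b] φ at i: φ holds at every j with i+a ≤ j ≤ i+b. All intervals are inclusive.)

Check G[<=3] r at each j in [3,4]:
  j=3: fails at 3
  j=4: fails at 5
No position in the window satisfies it → formula fails.

Does not hold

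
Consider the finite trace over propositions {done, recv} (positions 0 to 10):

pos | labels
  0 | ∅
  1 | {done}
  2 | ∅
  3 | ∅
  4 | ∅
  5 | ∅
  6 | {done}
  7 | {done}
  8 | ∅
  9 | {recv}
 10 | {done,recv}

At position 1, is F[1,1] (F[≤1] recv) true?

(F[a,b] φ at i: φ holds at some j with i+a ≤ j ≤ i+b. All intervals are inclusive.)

No

Check F[≤1] recv at each j in [2,2]:
  j=2: fails (none in [2,3])
No position in the window satisfies it → formula fails.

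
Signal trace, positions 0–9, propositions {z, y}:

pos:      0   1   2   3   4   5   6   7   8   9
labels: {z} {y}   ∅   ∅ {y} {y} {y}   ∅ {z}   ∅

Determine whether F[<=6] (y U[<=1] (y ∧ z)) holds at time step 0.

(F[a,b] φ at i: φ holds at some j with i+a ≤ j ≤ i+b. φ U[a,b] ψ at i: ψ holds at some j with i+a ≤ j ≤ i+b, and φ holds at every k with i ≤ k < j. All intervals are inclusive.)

Check (y U[<=1] (y ∧ z)) at each j in [0,6]:
  j=0: fails
  j=1: fails
  j=2: fails
  j=3: fails
  j=4: fails
  j=5: fails
  j=6: fails
No position in the window satisfies it → formula fails.

No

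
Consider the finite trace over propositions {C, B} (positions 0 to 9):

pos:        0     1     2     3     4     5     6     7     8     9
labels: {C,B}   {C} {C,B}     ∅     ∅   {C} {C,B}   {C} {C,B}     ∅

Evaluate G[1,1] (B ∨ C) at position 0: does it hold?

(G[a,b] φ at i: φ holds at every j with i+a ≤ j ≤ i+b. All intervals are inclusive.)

Check (B ∨ C) at every j in [1,1]:
  j=1: true
All positions satisfy it → formula holds.

Yes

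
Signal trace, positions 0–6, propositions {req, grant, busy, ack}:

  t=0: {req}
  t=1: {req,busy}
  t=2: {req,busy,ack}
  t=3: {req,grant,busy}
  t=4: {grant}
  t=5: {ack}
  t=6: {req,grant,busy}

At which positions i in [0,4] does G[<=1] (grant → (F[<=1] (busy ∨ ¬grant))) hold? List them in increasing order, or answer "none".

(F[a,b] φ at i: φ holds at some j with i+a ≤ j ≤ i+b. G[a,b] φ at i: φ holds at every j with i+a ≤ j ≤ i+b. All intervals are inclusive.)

Evaluate at each i in [0,4]:
  i=0: ✓ (all of [0,1])
  i=1: ✓ (all of [1,2])
  i=2: ✓ (all of [2,3])
  i=3: ✓ (all of [3,4])
  i=4: ✓ (all of [4,5])

0, 1, 2, 3, 4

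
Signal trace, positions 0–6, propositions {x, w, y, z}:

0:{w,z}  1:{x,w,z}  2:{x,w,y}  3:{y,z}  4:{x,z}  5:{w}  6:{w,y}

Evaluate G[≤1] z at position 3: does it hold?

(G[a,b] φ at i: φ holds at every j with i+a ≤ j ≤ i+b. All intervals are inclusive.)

Check z at every j in [3,4]:
  j=3: true
  j=4: true
All positions satisfy it → formula holds.

Holds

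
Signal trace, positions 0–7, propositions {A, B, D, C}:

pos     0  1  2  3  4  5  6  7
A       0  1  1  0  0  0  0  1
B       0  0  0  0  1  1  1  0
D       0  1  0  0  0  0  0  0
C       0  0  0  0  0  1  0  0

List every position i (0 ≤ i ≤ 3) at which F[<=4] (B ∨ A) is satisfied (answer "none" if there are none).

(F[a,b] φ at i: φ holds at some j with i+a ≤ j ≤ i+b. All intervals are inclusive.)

0, 1, 2, 3

Evaluate at each i in [0,3]:
  i=0: ✓ (witness j=1)
  i=1: ✓ (witness j=1)
  i=2: ✓ (witness j=2)
  i=3: ✓ (witness j=4)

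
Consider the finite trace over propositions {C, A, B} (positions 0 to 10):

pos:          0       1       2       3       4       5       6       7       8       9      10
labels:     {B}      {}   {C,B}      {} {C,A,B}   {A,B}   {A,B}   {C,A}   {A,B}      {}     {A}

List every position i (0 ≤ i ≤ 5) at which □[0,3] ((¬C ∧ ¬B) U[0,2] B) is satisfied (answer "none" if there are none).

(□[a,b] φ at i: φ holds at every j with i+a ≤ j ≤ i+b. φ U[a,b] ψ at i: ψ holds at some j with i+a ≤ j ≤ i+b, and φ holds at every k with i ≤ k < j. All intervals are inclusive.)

Evaluate at each i in [0,5]:
  i=0: ✓ (all of [0,3])
  i=1: ✓ (all of [1,4])
  i=2: ✓ (all of [2,5])
  i=3: ✓ (all of [3,6])
  i=4: ✗ (fails at j=7)
  i=5: ✗ (fails at j=7)

0, 1, 2, 3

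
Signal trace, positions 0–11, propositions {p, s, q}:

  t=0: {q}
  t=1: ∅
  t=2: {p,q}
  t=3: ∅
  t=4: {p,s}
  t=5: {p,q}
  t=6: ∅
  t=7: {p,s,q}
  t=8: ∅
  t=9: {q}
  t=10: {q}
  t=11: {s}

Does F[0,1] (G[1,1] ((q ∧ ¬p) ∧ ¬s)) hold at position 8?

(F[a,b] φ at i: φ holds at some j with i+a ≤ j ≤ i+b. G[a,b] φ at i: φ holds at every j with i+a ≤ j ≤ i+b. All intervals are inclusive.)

Yes

Check G[1,1] ((q ∧ ¬p) ∧ ¬s) at each j in [8,9]:
  j=8: holds on [9,9]
  j=9: holds on [10,10]
Found at j=8 → formula holds.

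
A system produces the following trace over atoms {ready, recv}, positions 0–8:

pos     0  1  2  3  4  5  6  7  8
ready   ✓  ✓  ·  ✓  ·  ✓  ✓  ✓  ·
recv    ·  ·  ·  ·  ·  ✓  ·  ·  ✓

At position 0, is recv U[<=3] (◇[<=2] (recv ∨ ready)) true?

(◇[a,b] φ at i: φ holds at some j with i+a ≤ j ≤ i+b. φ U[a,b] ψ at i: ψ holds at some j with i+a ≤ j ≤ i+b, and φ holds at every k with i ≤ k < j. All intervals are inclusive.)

Yes

Need some j in [0,3] with ◇[<=2] (recv ∨ ready), and recv at every k in [0,j-1].
  j=0: ◇[<=2] (recv ∨ ready) holds; no prefix to check → satisfied.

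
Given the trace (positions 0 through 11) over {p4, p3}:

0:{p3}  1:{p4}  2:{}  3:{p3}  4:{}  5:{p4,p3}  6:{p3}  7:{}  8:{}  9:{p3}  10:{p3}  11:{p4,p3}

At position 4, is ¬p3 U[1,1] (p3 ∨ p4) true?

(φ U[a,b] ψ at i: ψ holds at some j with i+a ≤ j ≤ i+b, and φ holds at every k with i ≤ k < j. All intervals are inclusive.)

Need some j in [5,5] with (p3 ∨ p4), and ¬p3 at every k in [4,j-1].
  j=5: (p3 ∨ p4) holds; ¬p3 holds at every k in [4,4] → satisfied.

Holds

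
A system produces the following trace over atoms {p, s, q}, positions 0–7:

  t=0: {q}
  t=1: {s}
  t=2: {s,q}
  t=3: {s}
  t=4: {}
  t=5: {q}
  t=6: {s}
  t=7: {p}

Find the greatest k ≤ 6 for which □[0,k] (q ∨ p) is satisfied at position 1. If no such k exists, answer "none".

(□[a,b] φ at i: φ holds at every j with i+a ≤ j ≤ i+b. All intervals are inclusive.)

none

(q ∨ p) must hold from j=1 onward; find where it first fails.
  j=1: fails → no k works.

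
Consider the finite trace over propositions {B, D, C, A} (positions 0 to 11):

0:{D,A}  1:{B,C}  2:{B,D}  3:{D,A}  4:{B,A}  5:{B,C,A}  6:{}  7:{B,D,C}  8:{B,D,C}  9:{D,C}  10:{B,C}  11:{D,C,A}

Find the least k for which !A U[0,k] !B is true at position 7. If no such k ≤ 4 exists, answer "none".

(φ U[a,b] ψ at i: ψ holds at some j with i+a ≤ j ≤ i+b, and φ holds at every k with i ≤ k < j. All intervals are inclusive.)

2

Need earliest j ≥ 7 with !B, and !A at every k in [7,j-1].
  j=7: rhs fails.
  j=8: rhs fails.
  j=9: rhs holds; lhs holds on [7,8]. k = 2.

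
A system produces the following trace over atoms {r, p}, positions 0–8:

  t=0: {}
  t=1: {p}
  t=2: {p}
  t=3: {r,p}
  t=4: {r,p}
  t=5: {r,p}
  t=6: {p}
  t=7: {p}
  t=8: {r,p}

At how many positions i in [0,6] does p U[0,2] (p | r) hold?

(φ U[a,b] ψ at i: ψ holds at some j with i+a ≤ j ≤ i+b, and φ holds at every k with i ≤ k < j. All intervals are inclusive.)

6

Evaluate at each i in [0,6]:
  i=0: ✗ (lhs fails at k=0 before rhs at j=1)
  i=1: ✓ (rhs at j=1)
  i=2: ✓ (rhs at j=2)
  i=3: ✓ (rhs at j=3)
  i=4: ✓ (rhs at j=4)
  i=5: ✓ (rhs at j=5)
  i=6: ✓ (rhs at j=6)
Positions where it holds: {1, 2, 3, 4, 5, 6} → 6.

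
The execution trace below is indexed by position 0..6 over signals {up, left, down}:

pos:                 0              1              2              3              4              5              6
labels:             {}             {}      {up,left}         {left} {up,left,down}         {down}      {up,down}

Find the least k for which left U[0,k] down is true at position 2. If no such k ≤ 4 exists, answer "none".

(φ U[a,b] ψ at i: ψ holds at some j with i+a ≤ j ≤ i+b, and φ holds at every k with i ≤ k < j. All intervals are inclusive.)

2

Need earliest j ≥ 2 with down, and left at every k in [2,j-1].
  j=2: rhs fails.
  j=3: rhs fails.
  j=4: rhs holds; lhs holds on [2,3]. k = 2.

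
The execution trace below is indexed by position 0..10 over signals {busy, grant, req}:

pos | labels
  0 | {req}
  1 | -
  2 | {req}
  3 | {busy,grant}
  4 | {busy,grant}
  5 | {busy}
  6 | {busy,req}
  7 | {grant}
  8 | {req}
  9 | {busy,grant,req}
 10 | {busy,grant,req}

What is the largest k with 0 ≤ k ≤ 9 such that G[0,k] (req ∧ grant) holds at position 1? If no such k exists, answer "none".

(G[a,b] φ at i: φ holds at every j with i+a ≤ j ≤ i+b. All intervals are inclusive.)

(req ∧ grant) must hold from j=1 onward; find where it first fails.
  j=1: fails → no k works.

none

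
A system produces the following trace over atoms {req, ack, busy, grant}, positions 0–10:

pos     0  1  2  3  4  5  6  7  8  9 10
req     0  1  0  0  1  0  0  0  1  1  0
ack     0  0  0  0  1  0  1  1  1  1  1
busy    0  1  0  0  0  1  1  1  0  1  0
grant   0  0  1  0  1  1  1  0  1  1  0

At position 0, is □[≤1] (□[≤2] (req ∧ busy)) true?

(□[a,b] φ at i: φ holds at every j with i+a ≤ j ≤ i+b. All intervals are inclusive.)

No

Check □[≤2] (req ∧ busy) at every j in [0,1]:
  j=0: fails at 0
  j=1: fails at 2
Fails at j=0 → formula fails.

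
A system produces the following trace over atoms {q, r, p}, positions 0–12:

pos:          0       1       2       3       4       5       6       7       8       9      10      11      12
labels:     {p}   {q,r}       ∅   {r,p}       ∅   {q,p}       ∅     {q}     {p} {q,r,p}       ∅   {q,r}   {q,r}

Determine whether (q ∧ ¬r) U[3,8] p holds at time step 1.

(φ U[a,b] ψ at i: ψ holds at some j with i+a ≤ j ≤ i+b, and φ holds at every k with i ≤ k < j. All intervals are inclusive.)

Need some j in [4,9] with p, and (q ∧ ¬r) at every k in [1,j-1].
  j=4: p false.
  j=5: p holds, but (q ∧ ¬r) fails at k=1 → not this j.
  j=6: p false.
  j=7: p false.
  j=8: p holds, but (q ∧ ¬r) fails at k=1 → not this j.
  j=9: p holds, but (q ∧ ¬r) fails at k=1 → not this j.
No j in the window works → until fails.

Does not hold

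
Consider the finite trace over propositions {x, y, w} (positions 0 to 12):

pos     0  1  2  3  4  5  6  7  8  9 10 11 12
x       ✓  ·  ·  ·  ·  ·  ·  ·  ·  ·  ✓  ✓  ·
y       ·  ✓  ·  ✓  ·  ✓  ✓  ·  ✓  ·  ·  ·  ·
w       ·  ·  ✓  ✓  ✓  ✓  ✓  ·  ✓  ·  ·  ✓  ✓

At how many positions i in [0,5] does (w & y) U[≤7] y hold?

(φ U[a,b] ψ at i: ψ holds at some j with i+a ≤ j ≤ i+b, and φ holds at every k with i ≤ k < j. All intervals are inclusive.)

Evaluate at each i in [0,5]:
  i=0: ✗ (lhs fails at k=0 before rhs at j=1)
  i=1: ✓ (rhs at j=1)
  i=2: ✗ (lhs fails at k=2 before rhs at j=3)
  i=3: ✓ (rhs at j=3)
  i=4: ✗ (lhs fails at k=4 before rhs at j=5)
  i=5: ✓ (rhs at j=5)
Positions where it holds: {1, 3, 5} → 3.

3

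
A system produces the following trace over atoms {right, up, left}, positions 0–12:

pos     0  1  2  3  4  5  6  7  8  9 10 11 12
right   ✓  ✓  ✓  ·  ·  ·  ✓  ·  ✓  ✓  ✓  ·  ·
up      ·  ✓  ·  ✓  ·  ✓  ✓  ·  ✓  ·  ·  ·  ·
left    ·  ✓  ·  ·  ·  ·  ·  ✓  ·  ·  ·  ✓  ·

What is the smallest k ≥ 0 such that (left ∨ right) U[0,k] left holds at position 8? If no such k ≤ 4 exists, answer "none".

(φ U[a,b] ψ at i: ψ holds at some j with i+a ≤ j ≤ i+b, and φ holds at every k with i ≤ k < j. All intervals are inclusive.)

Need earliest j ≥ 8 with left, and (left ∨ right) at every k in [8,j-1].
  j=8: rhs fails.
  j=9: rhs fails.
  j=10: rhs fails.
  j=11: rhs holds; lhs holds on [8,10]. k = 3.

3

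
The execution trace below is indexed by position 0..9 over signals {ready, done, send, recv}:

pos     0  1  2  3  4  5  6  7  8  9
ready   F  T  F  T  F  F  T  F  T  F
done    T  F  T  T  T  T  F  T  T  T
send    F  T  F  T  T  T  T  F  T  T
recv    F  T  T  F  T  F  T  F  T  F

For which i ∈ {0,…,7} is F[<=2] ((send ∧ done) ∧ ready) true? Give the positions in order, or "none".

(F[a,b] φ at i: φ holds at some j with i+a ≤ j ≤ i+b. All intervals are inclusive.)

1, 2, 3, 6, 7

Evaluate at each i in [0,7]:
  i=0: ✗ (none in [0,2])
  i=1: ✓ (witness j=3)
  i=2: ✓ (witness j=3)
  i=3: ✓ (witness j=3)
  i=4: ✗ (none in [4,6])
  i=5: ✗ (none in [5,7])
  i=6: ✓ (witness j=8)
  i=7: ✓ (witness j=8)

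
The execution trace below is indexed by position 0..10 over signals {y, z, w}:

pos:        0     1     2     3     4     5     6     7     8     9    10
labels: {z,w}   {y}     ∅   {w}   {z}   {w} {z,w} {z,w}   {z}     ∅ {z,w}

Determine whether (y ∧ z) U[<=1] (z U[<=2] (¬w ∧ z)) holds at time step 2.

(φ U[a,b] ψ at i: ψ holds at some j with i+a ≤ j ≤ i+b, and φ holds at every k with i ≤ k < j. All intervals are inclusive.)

Need some j in [2,3] with (z U[<=2] (¬w ∧ z)), and (y ∧ z) at every k in [2,j-1].
  j=2: (z U[<=2] (¬w ∧ z)) — fails.
  j=3: (z U[<=2] (¬w ∧ z)) — fails.
No j in the window works → until fails.

False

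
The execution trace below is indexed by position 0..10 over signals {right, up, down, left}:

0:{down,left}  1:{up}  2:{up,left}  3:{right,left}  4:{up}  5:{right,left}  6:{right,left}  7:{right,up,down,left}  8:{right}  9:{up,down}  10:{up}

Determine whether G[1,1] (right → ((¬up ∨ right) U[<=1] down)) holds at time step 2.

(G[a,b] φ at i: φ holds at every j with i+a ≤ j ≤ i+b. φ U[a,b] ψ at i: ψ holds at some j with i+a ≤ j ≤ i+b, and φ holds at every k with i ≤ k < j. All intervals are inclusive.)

Check (right → ((¬up ∨ right) U[<=1] down)) at every j in [3,3]:
  j=3: antecedent true; consequent fails → ✗
Fails at j=3 → formula fails.

False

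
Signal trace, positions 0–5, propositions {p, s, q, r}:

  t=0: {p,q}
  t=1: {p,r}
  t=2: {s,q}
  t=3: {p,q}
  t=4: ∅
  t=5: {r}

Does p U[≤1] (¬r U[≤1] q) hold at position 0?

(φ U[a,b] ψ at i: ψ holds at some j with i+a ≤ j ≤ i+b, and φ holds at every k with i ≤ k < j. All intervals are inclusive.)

Need some j in [0,1] with (¬r U[≤1] q), and p at every k in [0,j-1].
  j=0: (¬r U[≤1] q) holds; no prefix to check → satisfied.

Holds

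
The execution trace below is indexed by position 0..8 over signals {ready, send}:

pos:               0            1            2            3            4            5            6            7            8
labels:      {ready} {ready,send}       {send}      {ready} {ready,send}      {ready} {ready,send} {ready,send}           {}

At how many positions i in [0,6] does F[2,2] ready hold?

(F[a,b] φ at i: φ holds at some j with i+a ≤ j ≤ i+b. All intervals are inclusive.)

Evaluate at each i in [0,6]:
  i=0: ✗ (none in [2,2])
  i=1: ✓ (witness j=3)
  i=2: ✓ (witness j=4)
  i=3: ✓ (witness j=5)
  i=4: ✓ (witness j=6)
  i=5: ✓ (witness j=7)
  i=6: ✗ (none in [8,8])
Positions where it holds: {1, 2, 3, 4, 5} → 5.

5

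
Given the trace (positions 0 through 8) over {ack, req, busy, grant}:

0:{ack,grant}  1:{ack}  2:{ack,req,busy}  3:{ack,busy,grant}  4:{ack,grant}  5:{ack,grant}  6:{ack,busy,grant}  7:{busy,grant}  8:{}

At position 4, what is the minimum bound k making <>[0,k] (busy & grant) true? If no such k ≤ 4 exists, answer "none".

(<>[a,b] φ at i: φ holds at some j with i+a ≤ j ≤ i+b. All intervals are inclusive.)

Scan j = 4,5,… for (busy & grant):
  j=4: fails
  j=5: fails
  j=6: holds
First hit at j=6, so smallest k = 6-4 = 2.

2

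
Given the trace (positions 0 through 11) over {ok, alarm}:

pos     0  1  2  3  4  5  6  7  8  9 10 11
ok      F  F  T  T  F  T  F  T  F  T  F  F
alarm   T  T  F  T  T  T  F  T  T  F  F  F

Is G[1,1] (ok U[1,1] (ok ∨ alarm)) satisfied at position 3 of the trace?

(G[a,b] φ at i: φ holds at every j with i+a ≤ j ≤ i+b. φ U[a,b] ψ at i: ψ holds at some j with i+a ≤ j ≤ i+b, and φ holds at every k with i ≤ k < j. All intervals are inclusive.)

No

Check (ok U[1,1] (ok ∨ alarm)) at every j in [4,4]:
  j=4: fails
Fails at j=4 → formula fails.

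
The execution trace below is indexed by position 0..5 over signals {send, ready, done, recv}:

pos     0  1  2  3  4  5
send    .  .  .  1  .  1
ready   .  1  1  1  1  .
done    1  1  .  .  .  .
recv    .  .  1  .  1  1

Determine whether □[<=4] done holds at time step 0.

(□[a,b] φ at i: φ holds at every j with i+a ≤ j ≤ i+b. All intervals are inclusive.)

Check done at every j in [0,4]:
  j=0: true
  j=1: true
  j=2: false
  j=3: false
  j=4: false
Fails at j=2 → formula fails.

No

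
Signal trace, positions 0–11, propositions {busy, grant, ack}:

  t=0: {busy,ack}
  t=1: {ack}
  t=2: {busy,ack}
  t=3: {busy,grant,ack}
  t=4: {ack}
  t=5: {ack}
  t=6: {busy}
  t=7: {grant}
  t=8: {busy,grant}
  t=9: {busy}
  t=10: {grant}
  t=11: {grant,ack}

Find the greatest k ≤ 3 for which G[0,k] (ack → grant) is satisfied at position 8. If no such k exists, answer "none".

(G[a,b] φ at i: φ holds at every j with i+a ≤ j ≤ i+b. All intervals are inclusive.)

(ack → grant) must hold from j=8 onward; find where it first fails.
  j=8: holds
  j=9: holds
  j=10: holds
  j=11: holds
Holds through j=11; largest k = 3.

3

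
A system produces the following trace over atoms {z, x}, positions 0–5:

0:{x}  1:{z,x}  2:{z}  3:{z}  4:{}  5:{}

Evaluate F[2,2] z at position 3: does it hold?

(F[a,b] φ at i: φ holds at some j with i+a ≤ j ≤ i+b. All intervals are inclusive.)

Check z at each j in [5,5]:
  j=5: false
No position in the window satisfies it → formula fails.

False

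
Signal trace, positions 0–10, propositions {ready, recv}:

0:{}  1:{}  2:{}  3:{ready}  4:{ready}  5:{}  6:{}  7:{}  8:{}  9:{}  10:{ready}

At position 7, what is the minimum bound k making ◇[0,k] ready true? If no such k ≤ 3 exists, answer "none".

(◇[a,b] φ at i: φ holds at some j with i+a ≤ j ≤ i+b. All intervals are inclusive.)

3

Scan j = 7,8,… for ready:
  j=7: fails
  j=8: fails
  j=9: fails
  j=10: holds
First hit at j=10, so smallest k = 10-7 = 3.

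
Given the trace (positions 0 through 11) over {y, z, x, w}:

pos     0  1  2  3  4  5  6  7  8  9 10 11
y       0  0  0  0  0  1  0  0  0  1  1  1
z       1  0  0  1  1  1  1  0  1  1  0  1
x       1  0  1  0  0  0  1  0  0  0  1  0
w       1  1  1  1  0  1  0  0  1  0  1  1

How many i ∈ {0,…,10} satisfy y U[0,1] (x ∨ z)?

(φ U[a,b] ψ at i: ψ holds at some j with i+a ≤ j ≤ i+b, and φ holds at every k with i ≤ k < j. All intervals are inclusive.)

Evaluate at each i in [0,10]:
  i=0: ✓ (rhs at j=0)
  i=1: ✗ (lhs fails at k=1 before rhs at j=2)
  i=2: ✓ (rhs at j=2)
  i=3: ✓ (rhs at j=3)
  i=4: ✓ (rhs at j=4)
  i=5: ✓ (rhs at j=5)
  i=6: ✓ (rhs at j=6)
  i=7: ✗ (lhs fails at k=7 before rhs at j=8)
  i=8: ✓ (rhs at j=8)
  i=9: ✓ (rhs at j=9)
  i=10: ✓ (rhs at j=10)
Positions where it holds: {0, 2, 3, 4, 5, 6, 8, 9, 10} → 9.

9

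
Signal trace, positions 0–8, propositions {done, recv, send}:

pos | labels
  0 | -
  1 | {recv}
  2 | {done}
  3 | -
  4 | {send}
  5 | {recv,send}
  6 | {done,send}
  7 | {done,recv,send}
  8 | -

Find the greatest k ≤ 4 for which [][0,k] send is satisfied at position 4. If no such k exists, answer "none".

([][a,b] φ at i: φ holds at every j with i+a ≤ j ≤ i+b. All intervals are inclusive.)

3

send must hold from j=4 onward; find where it first fails.
  j=4: holds
  j=5: holds
  j=6: holds
  j=7: holds
  j=8: fails
Holds on [4,7], so largest k = 3.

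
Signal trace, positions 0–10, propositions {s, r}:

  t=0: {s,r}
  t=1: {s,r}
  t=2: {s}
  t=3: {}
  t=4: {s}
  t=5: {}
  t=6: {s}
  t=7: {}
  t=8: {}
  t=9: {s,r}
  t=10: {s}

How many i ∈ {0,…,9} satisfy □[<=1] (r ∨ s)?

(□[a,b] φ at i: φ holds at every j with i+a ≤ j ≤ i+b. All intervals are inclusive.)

Evaluate at each i in [0,9]:
  i=0: ✓ (all of [0,1])
  i=1: ✓ (all of [1,2])
  i=2: ✗ (fails at j=3)
  i=3: ✗ (fails at j=3)
  i=4: ✗ (fails at j=5)
  i=5: ✗ (fails at j=5)
  i=6: ✗ (fails at j=7)
  i=7: ✗ (fails at j=7)
  i=8: ✗ (fails at j=8)
  i=9: ✓ (all of [9,10])
Positions where it holds: {0, 1, 9} → 3.

3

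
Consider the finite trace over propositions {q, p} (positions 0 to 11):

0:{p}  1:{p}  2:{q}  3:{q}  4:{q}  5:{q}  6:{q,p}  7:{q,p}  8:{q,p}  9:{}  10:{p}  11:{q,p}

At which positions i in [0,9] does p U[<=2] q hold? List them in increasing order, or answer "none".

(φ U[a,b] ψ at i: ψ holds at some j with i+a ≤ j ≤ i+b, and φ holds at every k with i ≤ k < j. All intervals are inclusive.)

Evaluate at each i in [0,9]:
  i=0: ✓ (rhs at j=2; lhs holds on [0,1])
  i=1: ✓ (rhs at j=2; lhs holds on [1,1])
  i=2: ✓ (rhs at j=2)
  i=3: ✓ (rhs at j=3)
  i=4: ✓ (rhs at j=4)
  i=5: ✓ (rhs at j=5)
  i=6: ✓ (rhs at j=6)
  i=7: ✓ (rhs at j=7)
  i=8: ✓ (rhs at j=8)
  i=9: ✗ (lhs fails at k=9 before rhs at j=11)

0, 1, 2, 3, 4, 5, 6, 7, 8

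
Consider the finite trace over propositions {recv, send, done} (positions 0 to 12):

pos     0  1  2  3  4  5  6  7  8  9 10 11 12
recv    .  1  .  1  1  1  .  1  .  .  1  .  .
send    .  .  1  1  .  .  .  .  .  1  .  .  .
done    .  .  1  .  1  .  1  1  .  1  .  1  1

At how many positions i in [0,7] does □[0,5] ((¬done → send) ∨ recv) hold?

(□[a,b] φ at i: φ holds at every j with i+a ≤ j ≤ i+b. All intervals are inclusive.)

Evaluate at each i in [0,7]:
  i=0: ✗ (fails at j=0)
  i=1: ✓ (all of [1,6])
  i=2: ✓ (all of [2,7])
  i=3: ✗ (fails at j=8)
  i=4: ✗ (fails at j=8)
  i=5: ✗ (fails at j=8)
  i=6: ✗ (fails at j=8)
  i=7: ✗ (fails at j=8)
Positions where it holds: {1, 2} → 2.

2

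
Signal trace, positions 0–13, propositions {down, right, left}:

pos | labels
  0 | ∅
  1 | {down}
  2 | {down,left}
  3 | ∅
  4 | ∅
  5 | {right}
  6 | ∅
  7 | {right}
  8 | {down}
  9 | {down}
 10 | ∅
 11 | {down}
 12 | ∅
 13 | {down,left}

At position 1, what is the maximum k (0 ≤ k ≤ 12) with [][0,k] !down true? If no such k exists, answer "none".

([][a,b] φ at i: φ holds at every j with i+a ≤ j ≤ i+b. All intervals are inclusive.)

!down must hold from j=1 onward; find where it first fails.
  j=1: fails → no k works.

none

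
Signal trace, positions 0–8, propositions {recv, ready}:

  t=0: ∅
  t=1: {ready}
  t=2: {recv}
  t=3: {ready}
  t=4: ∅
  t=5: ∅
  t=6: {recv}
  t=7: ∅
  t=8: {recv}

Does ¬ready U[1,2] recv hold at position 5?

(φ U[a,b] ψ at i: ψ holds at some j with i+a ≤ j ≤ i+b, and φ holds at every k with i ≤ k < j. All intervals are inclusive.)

True

Need some j in [6,7] with recv, and ¬ready at every k in [5,j-1].
  j=6: recv holds; ¬ready holds at every k in [5,5] → satisfied.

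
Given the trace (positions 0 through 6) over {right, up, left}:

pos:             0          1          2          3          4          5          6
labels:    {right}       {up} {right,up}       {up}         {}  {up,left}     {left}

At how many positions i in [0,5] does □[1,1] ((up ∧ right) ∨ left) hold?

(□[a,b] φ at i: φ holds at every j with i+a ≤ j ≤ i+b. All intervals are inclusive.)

Evaluate at each i in [0,5]:
  i=0: ✗ (fails at j=1)
  i=1: ✓ (all of [2,2])
  i=2: ✗ (fails at j=3)
  i=3: ✗ (fails at j=4)
  i=4: ✓ (all of [5,5])
  i=5: ✓ (all of [6,6])
Positions where it holds: {1, 4, 5} → 3.

3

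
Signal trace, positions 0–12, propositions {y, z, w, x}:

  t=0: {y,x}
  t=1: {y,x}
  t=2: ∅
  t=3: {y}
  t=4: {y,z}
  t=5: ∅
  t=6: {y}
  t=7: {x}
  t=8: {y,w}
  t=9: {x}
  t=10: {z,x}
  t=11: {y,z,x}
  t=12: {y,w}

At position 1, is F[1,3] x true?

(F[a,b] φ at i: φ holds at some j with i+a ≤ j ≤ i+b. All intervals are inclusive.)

Does not hold

Check x at each j in [2,4]:
  j=2: false
  j=3: false
  j=4: false
No position in the window satisfies it → formula fails.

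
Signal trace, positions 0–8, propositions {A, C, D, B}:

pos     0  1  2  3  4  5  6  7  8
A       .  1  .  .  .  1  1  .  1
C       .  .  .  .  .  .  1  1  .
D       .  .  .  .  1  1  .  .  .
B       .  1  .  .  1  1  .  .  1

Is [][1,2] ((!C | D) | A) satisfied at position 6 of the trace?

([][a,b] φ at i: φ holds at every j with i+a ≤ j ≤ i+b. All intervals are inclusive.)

Check ((!C | D) | A) at every j in [7,8]:
  j=7: false
  j=8: true
Fails at j=7 → formula fails.

Does not hold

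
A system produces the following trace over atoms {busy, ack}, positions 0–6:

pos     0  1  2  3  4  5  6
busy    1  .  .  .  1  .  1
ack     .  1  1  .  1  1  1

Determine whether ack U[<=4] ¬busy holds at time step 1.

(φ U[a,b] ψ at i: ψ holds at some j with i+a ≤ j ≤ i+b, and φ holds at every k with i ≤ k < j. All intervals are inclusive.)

Holds

Need some j in [1,5] with ¬busy, and ack at every k in [1,j-1].
  j=1: ¬busy holds; no prefix to check → satisfied.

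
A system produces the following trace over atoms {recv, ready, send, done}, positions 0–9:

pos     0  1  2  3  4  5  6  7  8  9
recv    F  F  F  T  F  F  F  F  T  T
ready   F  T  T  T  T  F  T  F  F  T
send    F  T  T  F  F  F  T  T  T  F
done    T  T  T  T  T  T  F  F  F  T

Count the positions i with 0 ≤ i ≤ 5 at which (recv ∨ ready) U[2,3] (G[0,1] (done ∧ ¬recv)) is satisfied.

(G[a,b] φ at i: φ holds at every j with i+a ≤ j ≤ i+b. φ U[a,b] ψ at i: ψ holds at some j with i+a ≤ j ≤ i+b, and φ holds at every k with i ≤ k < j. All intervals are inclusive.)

Evaluate at each i in [0,5]:
  i=0: ✗ (no rhs in [2,3])
  i=1: ✓ (rhs at j=4; lhs holds on [1,3])
  i=2: ✓ (rhs at j=4; lhs holds on [2,3])
  i=3: ✗ (no rhs in [5,6])
  i=4: ✗ (no rhs in [6,7])
  i=5: ✗ (no rhs in [7,8])
Positions where it holds: {1, 2} → 2.

2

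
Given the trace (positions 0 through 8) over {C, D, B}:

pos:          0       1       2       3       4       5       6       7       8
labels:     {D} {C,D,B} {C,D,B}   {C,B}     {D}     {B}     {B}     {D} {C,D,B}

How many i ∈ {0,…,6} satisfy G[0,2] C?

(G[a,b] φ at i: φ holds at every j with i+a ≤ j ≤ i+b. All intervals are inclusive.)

1

Evaluate at each i in [0,6]:
  i=0: ✗ (fails at j=0)
  i=1: ✓ (all of [1,3])
  i=2: ✗ (fails at j=4)
  i=3: ✗ (fails at j=4)
  i=4: ✗ (fails at j=4)
  i=5: ✗ (fails at j=5)
  i=6: ✗ (fails at j=6)
Positions where it holds: {1} → 1.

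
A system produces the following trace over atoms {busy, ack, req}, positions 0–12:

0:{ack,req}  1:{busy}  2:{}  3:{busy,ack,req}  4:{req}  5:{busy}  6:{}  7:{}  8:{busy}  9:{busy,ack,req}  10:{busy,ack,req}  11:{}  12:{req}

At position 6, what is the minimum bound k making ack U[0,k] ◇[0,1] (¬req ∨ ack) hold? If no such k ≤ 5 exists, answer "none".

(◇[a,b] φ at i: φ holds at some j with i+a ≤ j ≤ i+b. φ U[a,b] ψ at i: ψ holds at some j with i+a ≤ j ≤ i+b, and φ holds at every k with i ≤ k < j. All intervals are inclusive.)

Need earliest j ≥ 6 with ◇[0,1] (¬req ∨ ack), and ack at every k in [6,j-1].
  j=6: rhs holds (empty prefix). k = 0.

0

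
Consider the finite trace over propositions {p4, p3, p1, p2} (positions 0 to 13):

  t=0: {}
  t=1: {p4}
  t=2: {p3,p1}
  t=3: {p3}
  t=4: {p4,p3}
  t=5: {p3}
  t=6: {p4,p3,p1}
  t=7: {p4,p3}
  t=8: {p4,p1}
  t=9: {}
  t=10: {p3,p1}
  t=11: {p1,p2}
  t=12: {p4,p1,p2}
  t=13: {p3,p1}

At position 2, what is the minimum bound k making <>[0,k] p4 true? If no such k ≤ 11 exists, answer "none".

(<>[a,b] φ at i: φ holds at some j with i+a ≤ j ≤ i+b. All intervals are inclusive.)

2

Scan j = 2,3,… for p4:
  j=2: fails
  j=3: fails
  j=4: holds
First hit at j=4, so smallest k = 4-2 = 2.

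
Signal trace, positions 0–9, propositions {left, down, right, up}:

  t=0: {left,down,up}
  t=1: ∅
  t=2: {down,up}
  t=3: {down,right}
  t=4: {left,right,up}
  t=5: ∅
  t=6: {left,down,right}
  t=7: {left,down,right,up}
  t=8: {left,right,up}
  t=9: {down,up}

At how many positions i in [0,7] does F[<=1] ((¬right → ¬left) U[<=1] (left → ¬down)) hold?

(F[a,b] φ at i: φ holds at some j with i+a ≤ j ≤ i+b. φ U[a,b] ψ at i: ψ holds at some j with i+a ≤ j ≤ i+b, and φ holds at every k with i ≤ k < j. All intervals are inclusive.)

Evaluate at each i in [0,7]:
  i=0: ✓ (witness j=1)
  i=1: ✓ (witness j=1)
  i=2: ✓ (witness j=2)
  i=3: ✓ (witness j=3)
  i=4: ✓ (witness j=4)
  i=5: ✓ (witness j=5)
  i=6: ✓ (witness j=7)
  i=7: ✓ (witness j=7)
Positions where it holds: {0, 1, 2, 3, 4, 5, 6, 7} → 8.

8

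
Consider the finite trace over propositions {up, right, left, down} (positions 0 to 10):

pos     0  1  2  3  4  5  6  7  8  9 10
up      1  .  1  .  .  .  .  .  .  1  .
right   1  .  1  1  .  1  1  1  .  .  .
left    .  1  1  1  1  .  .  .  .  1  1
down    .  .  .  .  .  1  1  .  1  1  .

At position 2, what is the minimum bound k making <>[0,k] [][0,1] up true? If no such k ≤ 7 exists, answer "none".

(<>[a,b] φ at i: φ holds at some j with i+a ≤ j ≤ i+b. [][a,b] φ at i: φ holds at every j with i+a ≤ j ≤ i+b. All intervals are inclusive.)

Scan j = 2,3,… for [][0,1] up:
  j=2: fails
  j=3: fails
  j=4: fails
  j=5: fails
  j=6: fails
  j=7: fails
  j=8: fails
  j=9: fails
No j in [2,9] satisfies it → none.

none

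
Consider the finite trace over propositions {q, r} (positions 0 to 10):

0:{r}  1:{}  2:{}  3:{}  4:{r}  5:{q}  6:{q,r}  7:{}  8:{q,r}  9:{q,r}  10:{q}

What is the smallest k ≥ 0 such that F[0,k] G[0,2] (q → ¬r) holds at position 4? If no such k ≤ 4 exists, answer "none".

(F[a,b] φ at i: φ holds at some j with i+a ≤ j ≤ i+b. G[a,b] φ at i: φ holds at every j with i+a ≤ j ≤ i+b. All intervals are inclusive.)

Scan j = 4,5,… for G[0,2] (q → ¬r):
  j=4: fails
  j=5: fails
  j=6: fails
  j=7: fails
  j=8: fails
No j in [4,8] satisfies it → none.

none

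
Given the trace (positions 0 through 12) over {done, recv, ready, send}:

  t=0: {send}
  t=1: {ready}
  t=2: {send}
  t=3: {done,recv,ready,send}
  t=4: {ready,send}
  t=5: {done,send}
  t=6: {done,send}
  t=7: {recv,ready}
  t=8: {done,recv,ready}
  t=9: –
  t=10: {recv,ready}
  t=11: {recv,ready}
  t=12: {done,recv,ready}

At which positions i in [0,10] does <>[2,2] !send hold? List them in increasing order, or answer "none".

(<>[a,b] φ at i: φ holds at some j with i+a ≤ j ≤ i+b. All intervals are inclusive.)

Evaluate at each i in [0,10]:
  i=0: ✗ (none in [2,2])
  i=1: ✗ (none in [3,3])
  i=2: ✗ (none in [4,4])
  i=3: ✗ (none in [5,5])
  i=4: ✗ (none in [6,6])
  i=5: ✓ (witness j=7)
  i=6: ✓ (witness j=8)
  i=7: ✓ (witness j=9)
  i=8: ✓ (witness j=10)
  i=9: ✓ (witness j=11)
  i=10: ✓ (witness j=12)

5, 6, 7, 8, 9, 10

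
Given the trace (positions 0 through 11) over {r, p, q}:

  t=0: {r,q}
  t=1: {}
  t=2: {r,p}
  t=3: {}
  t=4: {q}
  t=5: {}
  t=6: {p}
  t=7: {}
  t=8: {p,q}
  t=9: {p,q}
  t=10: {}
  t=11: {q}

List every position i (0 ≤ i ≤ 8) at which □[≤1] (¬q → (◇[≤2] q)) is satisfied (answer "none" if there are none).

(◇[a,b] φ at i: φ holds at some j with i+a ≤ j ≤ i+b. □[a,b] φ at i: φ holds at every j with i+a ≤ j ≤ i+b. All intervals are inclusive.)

Evaluate at each i in [0,8]:
  i=0: ✗ (fails at j=1)
  i=1: ✗ (fails at j=1)
  i=2: ✓ (all of [2,3])
  i=3: ✓ (all of [3,4])
  i=4: ✗ (fails at j=5)
  i=5: ✗ (fails at j=5)
  i=6: ✓ (all of [6,7])
  i=7: ✓ (all of [7,8])
  i=8: ✓ (all of [8,9])

2, 3, 6, 7, 8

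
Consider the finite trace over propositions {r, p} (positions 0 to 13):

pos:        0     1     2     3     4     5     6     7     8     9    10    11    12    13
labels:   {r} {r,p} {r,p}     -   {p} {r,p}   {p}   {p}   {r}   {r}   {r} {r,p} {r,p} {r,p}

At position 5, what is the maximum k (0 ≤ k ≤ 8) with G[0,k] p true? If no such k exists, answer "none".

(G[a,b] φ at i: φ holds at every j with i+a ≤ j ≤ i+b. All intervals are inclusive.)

2

p must hold from j=5 onward; find where it first fails.
  j=5: holds
  j=6: holds
  j=7: holds
  j=8: fails
Holds on [5,7], so largest k = 2.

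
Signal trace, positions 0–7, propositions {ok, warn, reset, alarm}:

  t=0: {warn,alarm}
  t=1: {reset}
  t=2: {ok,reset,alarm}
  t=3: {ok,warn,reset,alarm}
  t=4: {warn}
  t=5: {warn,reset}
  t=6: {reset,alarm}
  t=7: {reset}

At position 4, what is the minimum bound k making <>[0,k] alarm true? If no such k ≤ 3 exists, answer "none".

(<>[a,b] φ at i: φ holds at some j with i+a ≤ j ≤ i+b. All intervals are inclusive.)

2

Scan j = 4,5,… for alarm:
  j=4: fails
  j=5: fails
  j=6: holds
First hit at j=6, so smallest k = 6-4 = 2.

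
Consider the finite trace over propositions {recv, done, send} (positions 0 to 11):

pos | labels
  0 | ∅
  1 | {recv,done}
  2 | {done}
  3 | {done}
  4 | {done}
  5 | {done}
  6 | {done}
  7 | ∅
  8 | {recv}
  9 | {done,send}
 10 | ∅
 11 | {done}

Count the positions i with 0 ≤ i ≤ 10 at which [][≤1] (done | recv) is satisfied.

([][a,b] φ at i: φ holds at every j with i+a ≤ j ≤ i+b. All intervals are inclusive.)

Evaluate at each i in [0,10]:
  i=0: ✗ (fails at j=0)
  i=1: ✓ (all of [1,2])
  i=2: ✓ (all of [2,3])
  i=3: ✓ (all of [3,4])
  i=4: ✓ (all of [4,5])
  i=5: ✓ (all of [5,6])
  i=6: ✗ (fails at j=7)
  i=7: ✗ (fails at j=7)
  i=8: ✓ (all of [8,9])
  i=9: ✗ (fails at j=10)
  i=10: ✗ (fails at j=10)
Positions where it holds: {1, 2, 3, 4, 5, 8} → 6.

6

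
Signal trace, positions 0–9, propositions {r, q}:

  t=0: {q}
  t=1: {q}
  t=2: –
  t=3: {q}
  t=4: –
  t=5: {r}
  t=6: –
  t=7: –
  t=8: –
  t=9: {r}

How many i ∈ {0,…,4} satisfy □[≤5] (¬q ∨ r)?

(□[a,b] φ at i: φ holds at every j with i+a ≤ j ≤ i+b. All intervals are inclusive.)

Evaluate at each i in [0,4]:
  i=0: ✗ (fails at j=0)
  i=1: ✗ (fails at j=1)
  i=2: ✗ (fails at j=3)
  i=3: ✗ (fails at j=3)
  i=4: ✓ (all of [4,9])
Positions where it holds: {4} → 1.

1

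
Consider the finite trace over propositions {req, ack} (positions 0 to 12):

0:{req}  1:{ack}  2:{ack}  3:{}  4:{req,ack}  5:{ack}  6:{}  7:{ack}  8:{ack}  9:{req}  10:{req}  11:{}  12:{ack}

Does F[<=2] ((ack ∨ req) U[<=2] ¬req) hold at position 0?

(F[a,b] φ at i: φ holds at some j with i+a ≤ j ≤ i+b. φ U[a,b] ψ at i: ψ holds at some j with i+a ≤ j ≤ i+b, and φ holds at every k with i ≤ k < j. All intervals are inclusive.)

True

Check ((ack ∨ req) U[<=2] ¬req) at each j in [0,2]:
  j=0: holds
  j=1: holds
  j=2: holds
Found at j=0 → formula holds.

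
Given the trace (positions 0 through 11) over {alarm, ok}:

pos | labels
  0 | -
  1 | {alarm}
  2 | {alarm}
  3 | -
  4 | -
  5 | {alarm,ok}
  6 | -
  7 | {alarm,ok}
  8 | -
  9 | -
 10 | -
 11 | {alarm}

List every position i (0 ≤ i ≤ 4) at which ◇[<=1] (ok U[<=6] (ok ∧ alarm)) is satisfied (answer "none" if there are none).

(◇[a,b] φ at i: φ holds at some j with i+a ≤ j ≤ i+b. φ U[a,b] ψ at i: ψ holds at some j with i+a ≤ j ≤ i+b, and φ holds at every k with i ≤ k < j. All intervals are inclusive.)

Evaluate at each i in [0,4]:
  i=0: ✗ (none in [0,1])
  i=1: ✗ (none in [1,2])
  i=2: ✗ (none in [2,3])
  i=3: ✗ (none in [3,4])
  i=4: ✓ (witness j=5)

4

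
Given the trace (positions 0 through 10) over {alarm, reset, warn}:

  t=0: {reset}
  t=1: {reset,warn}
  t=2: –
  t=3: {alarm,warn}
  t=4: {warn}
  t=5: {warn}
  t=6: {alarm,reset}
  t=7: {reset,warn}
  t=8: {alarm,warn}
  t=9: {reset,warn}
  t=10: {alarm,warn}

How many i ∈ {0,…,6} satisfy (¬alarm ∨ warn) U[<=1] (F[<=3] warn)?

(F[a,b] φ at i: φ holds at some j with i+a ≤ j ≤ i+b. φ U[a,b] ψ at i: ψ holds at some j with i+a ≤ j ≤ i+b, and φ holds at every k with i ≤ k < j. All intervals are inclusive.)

Evaluate at each i in [0,6]:
  i=0: ✓ (rhs at j=0)
  i=1: ✓ (rhs at j=1)
  i=2: ✓ (rhs at j=2)
  i=3: ✓ (rhs at j=3)
  i=4: ✓ (rhs at j=4)
  i=5: ✓ (rhs at j=5)
  i=6: ✓ (rhs at j=6)
Positions where it holds: {0, 1, 2, 3, 4, 5, 6} → 7.

7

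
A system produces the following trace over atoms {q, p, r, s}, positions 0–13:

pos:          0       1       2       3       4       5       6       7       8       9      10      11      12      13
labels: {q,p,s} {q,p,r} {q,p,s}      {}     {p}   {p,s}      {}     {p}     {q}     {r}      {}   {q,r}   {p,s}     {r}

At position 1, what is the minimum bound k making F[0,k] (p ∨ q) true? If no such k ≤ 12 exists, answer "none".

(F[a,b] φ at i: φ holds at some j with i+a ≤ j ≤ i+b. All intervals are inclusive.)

0

Scan j = 1,2,… for (p ∨ q):
  j=1: holds
First hit at j=1, so smallest k = 1-1 = 0.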